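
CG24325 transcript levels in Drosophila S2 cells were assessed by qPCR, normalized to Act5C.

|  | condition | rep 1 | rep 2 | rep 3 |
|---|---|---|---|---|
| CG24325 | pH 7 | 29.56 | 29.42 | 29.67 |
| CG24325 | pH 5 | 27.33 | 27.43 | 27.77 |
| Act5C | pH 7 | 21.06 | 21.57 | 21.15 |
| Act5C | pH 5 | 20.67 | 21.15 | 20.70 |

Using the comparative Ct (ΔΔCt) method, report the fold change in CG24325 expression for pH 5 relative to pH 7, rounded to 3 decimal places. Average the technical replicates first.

Mean Ct: CG24325 pH 7 29.550; CG24325 pH 5 27.510; Act5C pH 7 21.260; Act5C pH 5 20.840
ΔCt(pH 7) = 29.550 − 21.260 = 8.290
ΔCt(pH 5) = 27.510 − 20.840 = 6.670
ΔΔCt = 6.670 − 8.290 = -1.620
Fold change = 2^(−(-1.620)) = 2^1.620 = 3.0738

3.074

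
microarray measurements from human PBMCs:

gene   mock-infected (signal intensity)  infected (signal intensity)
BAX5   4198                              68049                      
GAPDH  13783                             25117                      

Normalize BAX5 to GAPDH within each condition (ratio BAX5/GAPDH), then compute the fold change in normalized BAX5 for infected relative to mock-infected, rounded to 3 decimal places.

BAX5/GAPDH (mock-infected) = 4198 / 13783 = 0.30458
BAX5/GAPDH (infected) = 68049 / 25117 = 2.7093
Fold change = 2.7093 / 0.30458 = 8.8952

8.895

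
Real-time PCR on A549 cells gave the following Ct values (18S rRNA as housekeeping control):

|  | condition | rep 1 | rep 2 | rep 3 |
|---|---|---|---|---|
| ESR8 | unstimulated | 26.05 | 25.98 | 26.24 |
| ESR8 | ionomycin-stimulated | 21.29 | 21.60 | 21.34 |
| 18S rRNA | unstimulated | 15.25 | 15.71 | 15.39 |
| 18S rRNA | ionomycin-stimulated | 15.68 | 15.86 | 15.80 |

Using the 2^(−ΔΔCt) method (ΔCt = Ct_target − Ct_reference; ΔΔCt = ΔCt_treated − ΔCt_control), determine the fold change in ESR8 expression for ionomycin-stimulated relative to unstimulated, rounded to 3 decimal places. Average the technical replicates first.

Mean Ct: ESR8 unstimulated 26.090; ESR8 ionomycin-stimulated 21.410; 18S rRNA unstimulated 15.450; 18S rRNA ionomycin-stimulated 15.780
ΔCt(unstimulated) = 26.090 − 15.450 = 10.640
ΔCt(ionomycin-stimulated) = 21.410 − 15.780 = 5.630
ΔΔCt = 5.630 − 10.640 = -5.010
Fold change = 2^(−(-5.010)) = 2^5.010 = 32.2226

32.223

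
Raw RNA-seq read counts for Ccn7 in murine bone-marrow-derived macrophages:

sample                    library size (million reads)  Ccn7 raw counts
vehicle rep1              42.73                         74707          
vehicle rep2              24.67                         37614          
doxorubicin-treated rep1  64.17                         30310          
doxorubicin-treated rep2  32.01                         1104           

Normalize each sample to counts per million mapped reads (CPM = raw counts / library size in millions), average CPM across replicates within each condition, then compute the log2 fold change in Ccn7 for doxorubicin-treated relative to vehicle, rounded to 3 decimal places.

-2.691

CPM(vehicle rep1) = 74707 / 42.73 = 1748.3501
CPM(vehicle rep2) = 37614 / 24.67 = 1524.6859
CPM(doxorubicin-treated rep1) = 30310 / 64.17 = 472.3391
CPM(doxorubicin-treated rep2) = 1104 / 32.01 = 34.4892
mean CPM(vehicle) = 1636.5180; mean CPM(doxorubicin-treated) = 253.4142
Fold change = 253.4142 / 1636.5180 = 0.15485
log2(0.15485) = -2.6911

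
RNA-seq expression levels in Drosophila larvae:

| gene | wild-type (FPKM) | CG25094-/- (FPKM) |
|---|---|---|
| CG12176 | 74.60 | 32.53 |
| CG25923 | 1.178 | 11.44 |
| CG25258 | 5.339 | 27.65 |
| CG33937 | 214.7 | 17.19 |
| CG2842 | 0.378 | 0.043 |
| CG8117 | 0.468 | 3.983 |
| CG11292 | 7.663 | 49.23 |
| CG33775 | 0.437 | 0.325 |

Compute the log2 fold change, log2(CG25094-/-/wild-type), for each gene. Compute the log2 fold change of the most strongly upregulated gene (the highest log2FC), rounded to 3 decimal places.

3.280

log2(32.53/74.60) = -1.197  (CG12176)
log2(11.44/1.178) = 3.280  (CG25923)
log2(27.65/5.339) = 2.373  (CG25258)
log2(17.19/214.7) = -3.643  (CG33937)
log2(0.043/0.378) = -3.136  (CG2842)
log2(3.983/0.468) = 3.089  (CG8117)
log2(49.23/7.663) = 2.684  (CG11292)
log2(0.325/0.437) = -0.427  (CG33775)
CG25923 is most strongly upregulated.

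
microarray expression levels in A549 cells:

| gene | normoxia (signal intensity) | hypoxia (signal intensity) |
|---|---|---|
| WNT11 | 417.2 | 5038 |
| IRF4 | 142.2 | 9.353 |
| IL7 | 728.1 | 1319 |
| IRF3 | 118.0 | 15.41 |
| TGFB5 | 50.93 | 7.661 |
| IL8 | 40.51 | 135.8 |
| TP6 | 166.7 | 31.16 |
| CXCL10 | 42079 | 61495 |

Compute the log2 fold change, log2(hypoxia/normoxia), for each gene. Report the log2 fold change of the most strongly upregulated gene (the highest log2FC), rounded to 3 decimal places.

log2(5038/417.2) = 3.594  (WNT11)
log2(9.353/142.2) = -3.926  (IRF4)
log2(1319/728.1) = 0.857  (IL7)
log2(15.41/118.0) = -2.937  (IRF3)
log2(7.661/50.93) = -2.733  (TGFB5)
log2(135.8/40.51) = 1.745  (IL8)
log2(31.16/166.7) = -2.419  (TP6)
log2(61495/42079) = 0.547  (CXCL10)
WNT11 is most strongly upregulated.

3.594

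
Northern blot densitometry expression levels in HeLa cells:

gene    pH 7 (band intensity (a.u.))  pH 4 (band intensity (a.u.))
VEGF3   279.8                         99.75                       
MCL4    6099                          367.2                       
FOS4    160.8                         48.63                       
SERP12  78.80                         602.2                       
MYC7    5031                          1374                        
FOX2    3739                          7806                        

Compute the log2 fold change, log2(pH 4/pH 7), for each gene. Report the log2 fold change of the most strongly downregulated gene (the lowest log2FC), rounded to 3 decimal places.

-4.054

log2(99.75/279.8) = -1.488  (VEGF3)
log2(367.2/6099) = -4.054  (MCL4)
log2(48.63/160.8) = -1.725  (FOS4)
log2(602.2/78.80) = 2.934  (SERP12)
log2(1374/5031) = -1.872  (MYC7)
log2(7806/3739) = 1.062  (FOX2)
MCL4 is most strongly downregulated.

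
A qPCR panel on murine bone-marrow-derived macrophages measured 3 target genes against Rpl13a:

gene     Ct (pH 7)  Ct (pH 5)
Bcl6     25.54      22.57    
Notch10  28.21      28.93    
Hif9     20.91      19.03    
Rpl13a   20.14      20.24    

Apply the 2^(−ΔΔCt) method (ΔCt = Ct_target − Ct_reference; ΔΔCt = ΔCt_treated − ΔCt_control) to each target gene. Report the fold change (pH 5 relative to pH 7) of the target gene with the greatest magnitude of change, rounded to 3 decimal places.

8.398

Bcl6: ΔΔCt = (22.57−20.24) − (25.54−20.14) = 2.33 − 5.40 = -3.07; fold change = 2^3.07 = 8.398
Notch10: ΔΔCt = (28.93−20.24) − (28.21−20.14) = 8.69 − 8.07 = 0.62; fold change = 2^-0.62 = 0.651
Hif9: ΔΔCt = (19.03−20.24) − (20.91−20.14) = -1.21 − 0.77 = -1.98; fold change = 2^1.98 = 3.945
Bcl6 has the largest |ΔΔCt| = 3.07.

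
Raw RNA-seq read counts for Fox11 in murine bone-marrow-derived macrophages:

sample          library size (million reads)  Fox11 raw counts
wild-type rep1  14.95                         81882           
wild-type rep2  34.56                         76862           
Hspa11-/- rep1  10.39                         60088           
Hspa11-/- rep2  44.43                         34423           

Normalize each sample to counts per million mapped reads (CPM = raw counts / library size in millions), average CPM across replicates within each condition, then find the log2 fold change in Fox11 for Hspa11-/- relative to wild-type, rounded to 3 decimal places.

-0.232

CPM(wild-type rep1) = 81882 / 14.95 = 5477.0569
CPM(wild-type rep2) = 76862 / 34.56 = 2224.0162
CPM(Hspa11-/- rep1) = 60088 / 10.39 = 5783.2531
CPM(Hspa11-/- rep2) = 34423 / 44.43 = 774.7693
mean CPM(wild-type) = 3850.5365; mean CPM(Hspa11-/-) = 3279.0112
Fold change = 3279.0112 / 3850.5365 = 0.85157
log2(0.85157) = -0.2318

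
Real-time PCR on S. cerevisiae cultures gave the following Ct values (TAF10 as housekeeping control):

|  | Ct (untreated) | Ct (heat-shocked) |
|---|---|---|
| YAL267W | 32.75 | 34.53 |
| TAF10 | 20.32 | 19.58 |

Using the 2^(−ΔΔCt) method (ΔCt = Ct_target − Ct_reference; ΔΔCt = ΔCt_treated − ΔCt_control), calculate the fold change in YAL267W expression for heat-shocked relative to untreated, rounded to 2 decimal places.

ΔCt(untreated) = 32.750 − 20.320 = 12.430
ΔCt(heat-shocked) = 34.530 − 19.580 = 14.950
ΔΔCt = 14.950 − 12.430 = 2.520
Fold change = 2^(−2.520) = 0.174

0.17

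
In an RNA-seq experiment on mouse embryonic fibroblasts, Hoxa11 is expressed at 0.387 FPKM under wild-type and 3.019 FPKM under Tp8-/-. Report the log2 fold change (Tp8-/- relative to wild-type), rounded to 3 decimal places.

2.964

Fold change = 3.019 / 0.387 = 7.8010
log2(7.8010) = 2.9637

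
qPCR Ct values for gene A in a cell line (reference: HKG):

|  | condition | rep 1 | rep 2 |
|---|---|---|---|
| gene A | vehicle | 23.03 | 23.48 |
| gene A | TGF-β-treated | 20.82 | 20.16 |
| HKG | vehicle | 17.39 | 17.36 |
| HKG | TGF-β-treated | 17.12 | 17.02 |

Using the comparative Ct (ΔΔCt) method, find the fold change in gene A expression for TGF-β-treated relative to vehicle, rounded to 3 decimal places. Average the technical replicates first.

5.502

Mean Ct: gene A vehicle 23.255; gene A TGF-β-treated 20.490; HKG vehicle 17.375; HKG TGF-β-treated 17.070
ΔCt(vehicle) = 23.255 − 17.375 = 5.880
ΔCt(TGF-β-treated) = 20.490 − 17.070 = 3.420
ΔΔCt = 3.420 − 5.880 = -2.460
Fold change = 2^(−(-2.460)) = 2^2.460 = 5.5022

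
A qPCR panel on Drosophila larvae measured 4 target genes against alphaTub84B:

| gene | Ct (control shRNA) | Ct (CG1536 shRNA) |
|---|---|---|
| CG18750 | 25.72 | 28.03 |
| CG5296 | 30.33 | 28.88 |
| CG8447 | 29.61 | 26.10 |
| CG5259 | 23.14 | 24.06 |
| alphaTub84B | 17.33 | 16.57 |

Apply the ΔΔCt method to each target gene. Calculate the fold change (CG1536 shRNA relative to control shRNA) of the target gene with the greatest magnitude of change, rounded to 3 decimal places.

CG18750: ΔΔCt = (28.03−16.57) − (25.72−17.33) = 11.46 − 8.39 = 3.07; fold change = 2^-3.07 = 0.119
CG5296: ΔΔCt = (28.88−16.57) − (30.33−17.33) = 12.31 − 13.00 = -0.69; fold change = 2^0.69 = 1.613
CG8447: ΔΔCt = (26.10−16.57) − (29.61−17.33) = 9.53 − 12.28 = -2.75; fold change = 2^2.75 = 6.727
CG5259: ΔΔCt = (24.06−16.57) − (23.14−17.33) = 7.49 − 5.81 = 1.68; fold change = 2^-1.68 = 0.312
CG18750 has the largest |ΔΔCt| = 3.07.

0.119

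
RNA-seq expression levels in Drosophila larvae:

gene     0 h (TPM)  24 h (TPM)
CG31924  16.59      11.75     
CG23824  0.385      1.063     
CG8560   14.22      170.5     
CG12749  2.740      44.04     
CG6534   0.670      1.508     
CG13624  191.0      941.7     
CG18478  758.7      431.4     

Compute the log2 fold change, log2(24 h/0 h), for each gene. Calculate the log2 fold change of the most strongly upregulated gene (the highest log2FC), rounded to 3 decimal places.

4.007

log2(11.75/16.59) = -0.498  (CG31924)
log2(1.063/0.385) = 1.465  (CG23824)
log2(170.5/14.22) = 3.584  (CG8560)
log2(44.04/2.740) = 4.007  (CG12749)
log2(1.508/0.670) = 1.170  (CG6534)
log2(941.7/191.0) = 2.302  (CG13624)
log2(431.4/758.7) = -0.815  (CG18478)
CG12749 is most strongly upregulated.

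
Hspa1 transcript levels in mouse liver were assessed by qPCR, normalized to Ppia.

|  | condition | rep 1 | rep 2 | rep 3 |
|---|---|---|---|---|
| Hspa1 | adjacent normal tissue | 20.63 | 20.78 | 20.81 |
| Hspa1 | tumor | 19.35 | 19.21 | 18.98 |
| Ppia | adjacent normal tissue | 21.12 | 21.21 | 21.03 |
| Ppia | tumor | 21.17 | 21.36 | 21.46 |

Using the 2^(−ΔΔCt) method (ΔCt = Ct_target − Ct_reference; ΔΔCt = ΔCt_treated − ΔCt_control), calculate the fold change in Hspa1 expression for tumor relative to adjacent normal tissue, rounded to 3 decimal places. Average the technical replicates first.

Mean Ct: Hspa1 adjacent normal tissue 20.740; Hspa1 tumor 19.180; Ppia adjacent normal tissue 21.120; Ppia tumor 21.330
ΔCt(adjacent normal tissue) = 20.740 − 21.120 = -0.380
ΔCt(tumor) = 19.180 − 21.330 = -2.150
ΔΔCt = -2.150 − (-0.380) = -1.770
Fold change = 2^(−(-1.770)) = 2^1.770 = 3.4105

3.411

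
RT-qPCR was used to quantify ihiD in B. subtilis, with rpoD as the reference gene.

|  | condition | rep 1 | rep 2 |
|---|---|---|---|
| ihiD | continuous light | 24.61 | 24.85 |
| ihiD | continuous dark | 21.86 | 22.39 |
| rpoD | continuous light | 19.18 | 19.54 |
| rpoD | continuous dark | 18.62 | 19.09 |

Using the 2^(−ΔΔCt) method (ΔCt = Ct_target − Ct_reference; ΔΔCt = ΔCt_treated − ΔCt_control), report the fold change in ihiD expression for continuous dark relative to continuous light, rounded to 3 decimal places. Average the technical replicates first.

Mean Ct: ihiD continuous light 24.730; ihiD continuous dark 22.125; rpoD continuous light 19.360; rpoD continuous dark 18.855
ΔCt(continuous light) = 24.730 − 19.360 = 5.370
ΔCt(continuous dark) = 22.125 − 18.855 = 3.270
ΔΔCt = 3.270 − 5.370 = -2.100
Fold change = 2^(−(-2.100)) = 2^2.100 = 4.2871

4.287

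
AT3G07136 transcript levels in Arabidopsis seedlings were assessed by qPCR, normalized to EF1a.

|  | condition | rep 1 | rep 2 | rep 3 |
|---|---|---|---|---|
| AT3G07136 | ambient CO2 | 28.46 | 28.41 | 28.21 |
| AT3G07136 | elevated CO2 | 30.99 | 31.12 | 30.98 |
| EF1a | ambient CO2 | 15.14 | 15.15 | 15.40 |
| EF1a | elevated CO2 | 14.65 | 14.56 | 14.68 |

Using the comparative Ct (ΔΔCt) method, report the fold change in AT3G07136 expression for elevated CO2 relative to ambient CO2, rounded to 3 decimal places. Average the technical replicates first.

Mean Ct: AT3G07136 ambient CO2 28.360; AT3G07136 elevated CO2 31.030; EF1a ambient CO2 15.230; EF1a elevated CO2 14.630
ΔCt(ambient CO2) = 28.360 − 15.230 = 13.130
ΔCt(elevated CO2) = 31.030 − 14.630 = 16.400
ΔΔCt = 16.400 − 13.130 = 3.270
Fold change = 2^(−3.270) = 0.1037

0.104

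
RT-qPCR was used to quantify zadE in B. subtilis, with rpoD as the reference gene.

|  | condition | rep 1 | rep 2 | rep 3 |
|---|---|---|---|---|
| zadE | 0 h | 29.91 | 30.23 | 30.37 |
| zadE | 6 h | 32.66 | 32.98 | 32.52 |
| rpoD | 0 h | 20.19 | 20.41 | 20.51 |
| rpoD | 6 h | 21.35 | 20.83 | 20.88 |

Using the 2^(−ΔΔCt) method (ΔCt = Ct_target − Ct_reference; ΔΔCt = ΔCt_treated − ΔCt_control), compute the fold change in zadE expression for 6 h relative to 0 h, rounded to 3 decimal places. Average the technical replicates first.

Mean Ct: zadE 0 h 30.170; zadE 6 h 32.720; rpoD 0 h 20.370; rpoD 6 h 21.020
ΔCt(0 h) = 30.170 − 20.370 = 9.800
ΔCt(6 h) = 32.720 − 21.020 = 11.700
ΔΔCt = 11.700 − 9.800 = 1.900
Fold change = 2^(−1.900) = 0.2679

0.268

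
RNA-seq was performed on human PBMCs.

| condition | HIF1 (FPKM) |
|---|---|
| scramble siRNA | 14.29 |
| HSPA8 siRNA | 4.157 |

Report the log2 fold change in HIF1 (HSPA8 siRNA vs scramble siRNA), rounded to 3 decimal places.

Fold change = 4.157 / 14.29 = 0.2909
log2(0.2909) = -1.7814

-1.781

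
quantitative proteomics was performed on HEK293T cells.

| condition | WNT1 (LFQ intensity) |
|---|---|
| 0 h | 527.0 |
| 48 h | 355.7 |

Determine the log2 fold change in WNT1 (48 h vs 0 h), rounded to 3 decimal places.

Fold change = 355.7 / 527.0 = 0.6750
log2(0.6750) = -0.5671

-0.567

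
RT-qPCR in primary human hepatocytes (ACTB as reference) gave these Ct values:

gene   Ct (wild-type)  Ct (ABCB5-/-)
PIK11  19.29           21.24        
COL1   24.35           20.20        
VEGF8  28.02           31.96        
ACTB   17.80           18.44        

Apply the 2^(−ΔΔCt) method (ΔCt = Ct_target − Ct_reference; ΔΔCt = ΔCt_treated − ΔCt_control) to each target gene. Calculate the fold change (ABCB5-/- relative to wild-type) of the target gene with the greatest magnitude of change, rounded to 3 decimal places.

PIK11: ΔΔCt = (21.24−18.44) − (19.29−17.80) = 2.80 − 1.49 = 1.31; fold change = 2^-1.31 = 0.403
COL1: ΔΔCt = (20.20−18.44) − (24.35−17.80) = 1.76 − 6.55 = -4.79; fold change = 2^4.79 = 27.665
VEGF8: ΔΔCt = (31.96−18.44) − (28.02−17.80) = 13.52 − 10.22 = 3.30; fold change = 2^-3.30 = 0.102
COL1 has the largest |ΔΔCt| = 4.79.

27.665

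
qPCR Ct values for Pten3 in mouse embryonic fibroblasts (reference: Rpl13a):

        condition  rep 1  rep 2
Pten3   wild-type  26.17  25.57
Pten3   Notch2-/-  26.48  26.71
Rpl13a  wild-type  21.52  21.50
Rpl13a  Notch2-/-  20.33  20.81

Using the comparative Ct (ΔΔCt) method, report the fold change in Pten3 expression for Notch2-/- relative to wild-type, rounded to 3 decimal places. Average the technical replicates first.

Mean Ct: Pten3 wild-type 25.870; Pten3 Notch2-/- 26.595; Rpl13a wild-type 21.510; Rpl13a Notch2-/- 20.570
ΔCt(wild-type) = 25.870 − 21.510 = 4.360
ΔCt(Notch2-/-) = 26.595 − 20.570 = 6.025
ΔΔCt = 6.025 − 4.360 = 1.665
Fold change = 2^(−1.665) = 0.3153

0.315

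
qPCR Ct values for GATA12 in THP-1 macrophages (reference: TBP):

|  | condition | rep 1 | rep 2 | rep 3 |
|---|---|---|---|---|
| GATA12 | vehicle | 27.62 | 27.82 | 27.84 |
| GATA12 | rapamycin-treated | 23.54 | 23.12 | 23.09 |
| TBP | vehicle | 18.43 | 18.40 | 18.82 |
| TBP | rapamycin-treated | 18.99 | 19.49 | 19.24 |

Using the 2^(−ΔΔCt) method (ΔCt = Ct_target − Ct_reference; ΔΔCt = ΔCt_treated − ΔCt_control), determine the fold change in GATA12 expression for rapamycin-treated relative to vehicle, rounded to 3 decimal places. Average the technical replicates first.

Mean Ct: GATA12 vehicle 27.760; GATA12 rapamycin-treated 23.250; TBP vehicle 18.550; TBP rapamycin-treated 19.240
ΔCt(vehicle) = 27.760 − 18.550 = 9.210
ΔCt(rapamycin-treated) = 23.250 − 19.240 = 4.010
ΔΔCt = 4.010 − 9.210 = -5.200
Fold change = 2^(−(-5.200)) = 2^5.200 = 36.7583

36.758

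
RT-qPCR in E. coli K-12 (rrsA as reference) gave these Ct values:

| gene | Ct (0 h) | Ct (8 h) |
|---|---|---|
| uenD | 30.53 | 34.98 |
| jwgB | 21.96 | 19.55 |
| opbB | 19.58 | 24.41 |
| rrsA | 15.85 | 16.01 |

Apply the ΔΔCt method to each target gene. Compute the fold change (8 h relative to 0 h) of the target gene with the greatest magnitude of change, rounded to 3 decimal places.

0.039

uenD: ΔΔCt = (34.98−16.01) − (30.53−15.85) = 18.97 − 14.68 = 4.29; fold change = 2^-4.29 = 0.051
jwgB: ΔΔCt = (19.55−16.01) − (21.96−15.85) = 3.54 − 6.11 = -2.57; fold change = 2^2.57 = 5.938
opbB: ΔΔCt = (24.41−16.01) − (19.58−15.85) = 8.40 − 3.73 = 4.67; fold change = 2^-4.67 = 0.039
opbB has the largest |ΔΔCt| = 4.67.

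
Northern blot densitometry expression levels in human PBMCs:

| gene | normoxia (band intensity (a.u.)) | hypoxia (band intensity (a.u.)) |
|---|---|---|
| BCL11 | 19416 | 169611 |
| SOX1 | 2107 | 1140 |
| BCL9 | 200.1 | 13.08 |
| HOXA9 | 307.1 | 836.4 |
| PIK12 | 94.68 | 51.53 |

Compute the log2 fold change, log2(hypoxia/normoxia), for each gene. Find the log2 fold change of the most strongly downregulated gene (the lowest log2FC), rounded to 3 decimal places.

-3.935

log2(169611/19416) = 3.127  (BCL11)
log2(1140/2107) = -0.886  (SOX1)
log2(13.08/200.1) = -3.935  (BCL9)
log2(836.4/307.1) = 1.445  (HOXA9)
log2(51.53/94.68) = -0.878  (PIK12)
BCL9 is most strongly downregulated.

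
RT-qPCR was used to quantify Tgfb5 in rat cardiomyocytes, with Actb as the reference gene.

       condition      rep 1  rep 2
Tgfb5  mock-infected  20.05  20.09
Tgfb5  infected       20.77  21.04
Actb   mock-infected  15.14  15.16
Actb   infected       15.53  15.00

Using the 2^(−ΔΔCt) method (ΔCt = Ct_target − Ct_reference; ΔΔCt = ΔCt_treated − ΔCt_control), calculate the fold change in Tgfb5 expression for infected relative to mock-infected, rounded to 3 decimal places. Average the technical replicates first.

0.607

Mean Ct: Tgfb5 mock-infected 20.070; Tgfb5 infected 20.905; Actb mock-infected 15.150; Actb infected 15.265
ΔCt(mock-infected) = 20.070 − 15.150 = 4.920
ΔCt(infected) = 20.905 − 15.265 = 5.640
ΔΔCt = 5.640 − 4.920 = 0.720
Fold change = 2^(−0.720) = 0.6071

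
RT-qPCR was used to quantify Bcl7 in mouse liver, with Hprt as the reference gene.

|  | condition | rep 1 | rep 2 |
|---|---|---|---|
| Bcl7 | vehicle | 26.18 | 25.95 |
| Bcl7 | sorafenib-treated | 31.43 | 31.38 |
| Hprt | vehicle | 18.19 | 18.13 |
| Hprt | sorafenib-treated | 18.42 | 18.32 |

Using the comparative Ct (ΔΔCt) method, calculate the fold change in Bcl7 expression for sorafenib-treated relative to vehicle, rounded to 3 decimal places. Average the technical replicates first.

Mean Ct: Bcl7 vehicle 26.065; Bcl7 sorafenib-treated 31.405; Hprt vehicle 18.160; Hprt sorafenib-treated 18.370
ΔCt(vehicle) = 26.065 − 18.160 = 7.905
ΔCt(sorafenib-treated) = 31.405 − 18.370 = 13.035
ΔΔCt = 13.035 − 7.905 = 5.130
Fold change = 2^(−5.130) = 0.0286

0.029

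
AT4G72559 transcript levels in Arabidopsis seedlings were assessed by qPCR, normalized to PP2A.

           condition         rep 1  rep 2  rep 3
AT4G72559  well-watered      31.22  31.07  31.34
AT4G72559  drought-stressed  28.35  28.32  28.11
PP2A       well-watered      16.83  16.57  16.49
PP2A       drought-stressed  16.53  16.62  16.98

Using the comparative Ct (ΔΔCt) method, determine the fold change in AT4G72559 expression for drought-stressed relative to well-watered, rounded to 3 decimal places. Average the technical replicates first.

8.168

Mean Ct: AT4G72559 well-watered 31.210; AT4G72559 drought-stressed 28.260; PP2A well-watered 16.630; PP2A drought-stressed 16.710
ΔCt(well-watered) = 31.210 − 16.630 = 14.580
ΔCt(drought-stressed) = 28.260 − 16.710 = 11.550
ΔΔCt = 11.550 − 14.580 = -3.030
Fold change = 2^(−(-3.030)) = 2^3.030 = 8.1681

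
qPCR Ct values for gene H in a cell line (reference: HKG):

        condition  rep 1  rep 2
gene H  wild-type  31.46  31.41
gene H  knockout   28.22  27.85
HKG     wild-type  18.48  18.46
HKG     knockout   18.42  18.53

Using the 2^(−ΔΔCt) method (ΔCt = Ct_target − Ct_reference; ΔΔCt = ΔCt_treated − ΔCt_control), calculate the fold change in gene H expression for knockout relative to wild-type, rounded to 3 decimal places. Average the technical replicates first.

10.593

Mean Ct: gene H wild-type 31.435; gene H knockout 28.035; HKG wild-type 18.470; HKG knockout 18.475
ΔCt(wild-type) = 31.435 − 18.470 = 12.965
ΔCt(knockout) = 28.035 − 18.475 = 9.560
ΔΔCt = 9.560 − 12.965 = -3.405
Fold change = 2^(−(-3.405)) = 2^3.405 = 10.5927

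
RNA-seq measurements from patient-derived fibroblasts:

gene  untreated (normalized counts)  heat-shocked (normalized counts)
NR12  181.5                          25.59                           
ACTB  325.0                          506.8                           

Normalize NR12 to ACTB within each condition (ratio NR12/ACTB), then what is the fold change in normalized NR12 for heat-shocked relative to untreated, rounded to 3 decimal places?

NR12/ACTB (untreated) = 181.5 / 325.0 = 0.55846
NR12/ACTB (heat-shocked) = 25.59 / 506.8 = 0.050493
Fold change = 0.050493 / 0.55846 = 0.0904

0.090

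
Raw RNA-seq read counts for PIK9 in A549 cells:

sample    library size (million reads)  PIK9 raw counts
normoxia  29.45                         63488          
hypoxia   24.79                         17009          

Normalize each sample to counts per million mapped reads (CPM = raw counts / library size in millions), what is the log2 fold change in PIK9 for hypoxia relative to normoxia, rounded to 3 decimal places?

-1.652

CPM(normoxia) = 63488 / 29.45 = 2155.7895
CPM(hypoxia) = 17009 / 24.79 = 686.1234
Fold change = 686.1234 / 2155.7895 = 0.31827
log2(0.31827) = -1.6517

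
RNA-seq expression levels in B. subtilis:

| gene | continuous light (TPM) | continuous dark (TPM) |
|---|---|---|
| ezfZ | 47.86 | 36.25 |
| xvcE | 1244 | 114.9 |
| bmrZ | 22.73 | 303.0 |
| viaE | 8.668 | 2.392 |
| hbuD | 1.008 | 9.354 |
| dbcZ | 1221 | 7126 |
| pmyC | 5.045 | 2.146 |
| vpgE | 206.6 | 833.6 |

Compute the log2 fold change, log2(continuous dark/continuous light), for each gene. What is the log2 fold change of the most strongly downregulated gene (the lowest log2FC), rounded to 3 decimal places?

-3.437

log2(36.25/47.86) = -0.401  (ezfZ)
log2(114.9/1244) = -3.437  (xvcE)
log2(303.0/22.73) = 3.737  (bmrZ)
log2(2.392/8.668) = -1.857  (viaE)
log2(9.354/1.008) = 3.214  (hbuD)
log2(7126/1221) = 2.545  (dbcZ)
log2(2.146/5.045) = -1.233  (pmyC)
log2(833.6/206.6) = 2.013  (vpgE)
xvcE is most strongly downregulated.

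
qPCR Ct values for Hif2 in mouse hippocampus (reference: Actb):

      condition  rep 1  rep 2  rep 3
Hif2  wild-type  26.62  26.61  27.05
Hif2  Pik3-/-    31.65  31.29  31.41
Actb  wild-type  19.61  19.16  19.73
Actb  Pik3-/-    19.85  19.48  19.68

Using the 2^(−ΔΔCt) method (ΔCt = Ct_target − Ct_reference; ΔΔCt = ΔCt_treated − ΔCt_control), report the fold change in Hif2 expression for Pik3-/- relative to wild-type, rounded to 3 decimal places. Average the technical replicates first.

0.044

Mean Ct: Hif2 wild-type 26.760; Hif2 Pik3-/- 31.450; Actb wild-type 19.500; Actb Pik3-/- 19.670
ΔCt(wild-type) = 26.760 − 19.500 = 7.260
ΔCt(Pik3-/-) = 31.450 − 19.670 = 11.780
ΔΔCt = 11.780 − 7.260 = 4.520
Fold change = 2^(−4.520) = 0.0436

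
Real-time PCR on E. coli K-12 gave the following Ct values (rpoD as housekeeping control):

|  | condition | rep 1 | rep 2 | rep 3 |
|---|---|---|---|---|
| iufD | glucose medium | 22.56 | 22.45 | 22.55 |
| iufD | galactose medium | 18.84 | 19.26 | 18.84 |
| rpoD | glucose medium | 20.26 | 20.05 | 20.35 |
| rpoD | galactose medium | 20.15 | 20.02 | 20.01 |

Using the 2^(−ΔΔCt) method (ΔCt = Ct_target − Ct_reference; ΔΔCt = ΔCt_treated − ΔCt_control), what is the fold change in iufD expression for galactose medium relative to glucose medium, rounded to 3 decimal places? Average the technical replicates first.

10.411

Mean Ct: iufD glucose medium 22.520; iufD galactose medium 18.980; rpoD glucose medium 20.220; rpoD galactose medium 20.060
ΔCt(glucose medium) = 22.520 − 20.220 = 2.300
ΔCt(galactose medium) = 18.980 − 20.060 = -1.080
ΔΔCt = -1.080 − 2.300 = -3.380
Fold change = 2^(−(-3.380)) = 2^3.380 = 10.4107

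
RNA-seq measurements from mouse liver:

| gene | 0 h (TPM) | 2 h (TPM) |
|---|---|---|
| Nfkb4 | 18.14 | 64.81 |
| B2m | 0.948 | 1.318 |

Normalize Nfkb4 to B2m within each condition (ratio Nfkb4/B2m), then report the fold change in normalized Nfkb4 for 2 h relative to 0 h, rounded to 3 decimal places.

Nfkb4/B2m (0 h) = 18.14 / 0.948 = 19.135
Nfkb4/B2m (2 h) = 64.81 / 1.318 = 49.173
Fold change = 49.173 / 19.135 = 2.5698

2.570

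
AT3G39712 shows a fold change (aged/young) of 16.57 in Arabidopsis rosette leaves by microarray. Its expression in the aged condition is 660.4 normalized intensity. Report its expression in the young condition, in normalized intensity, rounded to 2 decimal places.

39.86

young expression = 660.4 / 16.57 = 39.86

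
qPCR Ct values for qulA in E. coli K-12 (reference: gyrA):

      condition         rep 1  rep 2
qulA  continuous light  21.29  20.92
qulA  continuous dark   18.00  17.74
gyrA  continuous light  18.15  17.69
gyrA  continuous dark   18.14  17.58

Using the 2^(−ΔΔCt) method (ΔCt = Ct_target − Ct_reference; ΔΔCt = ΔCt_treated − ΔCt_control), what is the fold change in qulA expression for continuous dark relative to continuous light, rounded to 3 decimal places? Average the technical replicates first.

9.032

Mean Ct: qulA continuous light 21.105; qulA continuous dark 17.870; gyrA continuous light 17.920; gyrA continuous dark 17.860
ΔCt(continuous light) = 21.105 − 17.920 = 3.185
ΔCt(continuous dark) = 17.870 − 17.860 = 0.010
ΔΔCt = 0.010 − 3.185 = -3.175
Fold change = 2^(−(-3.175)) = 2^3.175 = 9.0317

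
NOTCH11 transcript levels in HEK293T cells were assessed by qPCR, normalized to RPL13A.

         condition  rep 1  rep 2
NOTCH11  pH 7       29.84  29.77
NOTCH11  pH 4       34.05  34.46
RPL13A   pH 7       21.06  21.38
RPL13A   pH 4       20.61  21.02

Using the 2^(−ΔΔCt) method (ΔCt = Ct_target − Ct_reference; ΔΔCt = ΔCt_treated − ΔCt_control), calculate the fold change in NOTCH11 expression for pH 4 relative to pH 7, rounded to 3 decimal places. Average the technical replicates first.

Mean Ct: NOTCH11 pH 7 29.805; NOTCH11 pH 4 34.255; RPL13A pH 7 21.220; RPL13A pH 4 20.815
ΔCt(pH 7) = 29.805 − 21.220 = 8.585
ΔCt(pH 4) = 34.255 − 20.815 = 13.440
ΔΔCt = 13.440 − 8.585 = 4.855
Fold change = 2^(−4.855) = 0.0346

0.035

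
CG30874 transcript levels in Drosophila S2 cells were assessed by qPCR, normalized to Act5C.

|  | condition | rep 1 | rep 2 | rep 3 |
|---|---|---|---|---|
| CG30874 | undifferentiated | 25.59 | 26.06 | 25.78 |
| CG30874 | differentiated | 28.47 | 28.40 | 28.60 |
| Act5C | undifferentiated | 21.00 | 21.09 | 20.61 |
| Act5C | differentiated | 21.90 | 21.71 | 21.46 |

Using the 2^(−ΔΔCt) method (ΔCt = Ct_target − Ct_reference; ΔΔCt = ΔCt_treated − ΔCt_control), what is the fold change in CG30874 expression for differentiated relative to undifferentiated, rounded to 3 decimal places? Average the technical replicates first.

Mean Ct: CG30874 undifferentiated 25.810; CG30874 differentiated 28.490; Act5C undifferentiated 20.900; Act5C differentiated 21.690
ΔCt(undifferentiated) = 25.810 − 20.900 = 4.910
ΔCt(differentiated) = 28.490 − 21.690 = 6.800
ΔΔCt = 6.800 − 4.910 = 1.890
Fold change = 2^(−1.890) = 0.2698

0.270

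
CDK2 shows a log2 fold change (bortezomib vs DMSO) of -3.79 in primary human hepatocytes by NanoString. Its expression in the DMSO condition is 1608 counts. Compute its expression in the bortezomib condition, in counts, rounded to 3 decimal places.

Fold change = 2^(-3.79) = 0.0723
bortezomib expression = 1608 × 0.0723 = 116.247

116.247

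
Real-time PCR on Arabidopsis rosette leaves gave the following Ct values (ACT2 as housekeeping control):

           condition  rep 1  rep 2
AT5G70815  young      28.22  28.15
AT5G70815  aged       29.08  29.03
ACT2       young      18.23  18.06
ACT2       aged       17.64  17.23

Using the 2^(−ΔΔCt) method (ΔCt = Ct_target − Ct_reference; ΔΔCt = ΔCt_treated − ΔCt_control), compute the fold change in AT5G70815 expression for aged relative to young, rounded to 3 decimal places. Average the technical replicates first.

0.334

Mean Ct: AT5G70815 young 28.185; AT5G70815 aged 29.055; ACT2 young 18.145; ACT2 aged 17.435
ΔCt(young) = 28.185 − 18.145 = 10.040
ΔCt(aged) = 29.055 − 17.435 = 11.620
ΔΔCt = 11.620 − 10.040 = 1.580
Fold change = 2^(−1.580) = 0.3345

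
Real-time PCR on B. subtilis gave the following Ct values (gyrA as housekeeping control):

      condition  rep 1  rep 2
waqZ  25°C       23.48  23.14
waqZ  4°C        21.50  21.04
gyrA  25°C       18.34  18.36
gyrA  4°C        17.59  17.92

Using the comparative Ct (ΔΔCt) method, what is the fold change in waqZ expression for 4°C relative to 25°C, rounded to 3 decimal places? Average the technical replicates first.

Mean Ct: waqZ 25°C 23.310; waqZ 4°C 21.270; gyrA 25°C 18.350; gyrA 4°C 17.755
ΔCt(25°C) = 23.310 − 18.350 = 4.960
ΔCt(4°C) = 21.270 − 17.755 = 3.515
ΔΔCt = 3.515 − 4.960 = -1.445
Fold change = 2^(−(-1.445)) = 2^1.445 = 2.7226

2.723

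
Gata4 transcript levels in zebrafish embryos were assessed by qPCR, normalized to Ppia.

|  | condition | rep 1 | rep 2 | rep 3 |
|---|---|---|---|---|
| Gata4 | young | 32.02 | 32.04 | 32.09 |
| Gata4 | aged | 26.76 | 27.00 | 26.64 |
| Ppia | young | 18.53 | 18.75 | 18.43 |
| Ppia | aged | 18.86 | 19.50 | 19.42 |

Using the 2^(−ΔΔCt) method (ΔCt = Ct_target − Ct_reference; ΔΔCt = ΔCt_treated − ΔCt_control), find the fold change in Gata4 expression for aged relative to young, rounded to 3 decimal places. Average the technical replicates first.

Mean Ct: Gata4 young 32.050; Gata4 aged 26.800; Ppia young 18.570; Ppia aged 19.260
ΔCt(young) = 32.050 − 18.570 = 13.480
ΔCt(aged) = 26.800 − 19.260 = 7.540
ΔΔCt = 7.540 − 13.480 = -5.940
Fold change = 2^(−(-5.940)) = 2^5.940 = 61.3929

61.393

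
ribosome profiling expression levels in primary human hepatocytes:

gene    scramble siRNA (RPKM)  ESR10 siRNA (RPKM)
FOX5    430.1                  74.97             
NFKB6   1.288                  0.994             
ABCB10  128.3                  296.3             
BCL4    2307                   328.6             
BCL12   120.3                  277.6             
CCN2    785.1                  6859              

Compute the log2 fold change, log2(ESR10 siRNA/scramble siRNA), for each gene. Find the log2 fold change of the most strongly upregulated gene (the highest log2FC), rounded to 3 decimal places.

log2(74.97/430.1) = -2.520  (FOX5)
log2(0.994/1.288) = -0.374  (NFKB6)
log2(296.3/128.3) = 1.208  (ABCB10)
log2(328.6/2307) = -2.812  (BCL4)
log2(277.6/120.3) = 1.206  (BCL12)
log2(6859/785.1) = 3.127  (CCN2)
CCN2 is most strongly upregulated.

3.127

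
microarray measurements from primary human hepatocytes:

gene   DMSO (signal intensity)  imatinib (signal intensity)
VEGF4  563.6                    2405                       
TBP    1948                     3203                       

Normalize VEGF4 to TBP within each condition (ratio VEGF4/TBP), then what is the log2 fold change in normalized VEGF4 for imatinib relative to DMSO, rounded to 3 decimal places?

VEGF4/TBP (DMSO) = 563.6 / 1948 = 0.28932
VEGF4/TBP (imatinib) = 2405 / 3203 = 0.75086
Fold change = 0.75086 / 0.28932 = 2.5952
log2(2.5952) = 1.3759

1.376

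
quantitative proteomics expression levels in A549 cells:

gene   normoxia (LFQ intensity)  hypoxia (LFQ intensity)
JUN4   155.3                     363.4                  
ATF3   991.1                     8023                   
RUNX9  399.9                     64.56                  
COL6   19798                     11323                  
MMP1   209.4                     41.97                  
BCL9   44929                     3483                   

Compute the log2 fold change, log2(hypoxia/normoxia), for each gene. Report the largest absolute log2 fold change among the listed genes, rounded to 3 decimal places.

3.689

log2(363.4/155.3) = 1.227  (JUN4)
log2(8023/991.1) = 3.017  (ATF3)
log2(64.56/399.9) = -2.631  (RUNX9)
log2(11323/19798) = -0.806  (COL6)
log2(41.97/209.4) = -2.319  (MMP1)
log2(3483/44929) = -3.689  (BCL9)
The largest magnitude belongs to BCL9.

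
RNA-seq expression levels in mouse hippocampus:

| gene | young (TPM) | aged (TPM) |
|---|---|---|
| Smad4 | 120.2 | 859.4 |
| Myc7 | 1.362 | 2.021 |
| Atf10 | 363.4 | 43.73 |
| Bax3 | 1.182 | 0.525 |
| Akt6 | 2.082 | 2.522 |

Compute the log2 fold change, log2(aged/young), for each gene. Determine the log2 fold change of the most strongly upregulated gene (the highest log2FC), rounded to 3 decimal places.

2.838

log2(859.4/120.2) = 2.838  (Smad4)
log2(2.021/1.362) = 0.569  (Myc7)
log2(43.73/363.4) = -3.055  (Atf10)
log2(0.525/1.182) = -1.171  (Bax3)
log2(2.522/2.082) = 0.277  (Akt6)
Smad4 is most strongly upregulated.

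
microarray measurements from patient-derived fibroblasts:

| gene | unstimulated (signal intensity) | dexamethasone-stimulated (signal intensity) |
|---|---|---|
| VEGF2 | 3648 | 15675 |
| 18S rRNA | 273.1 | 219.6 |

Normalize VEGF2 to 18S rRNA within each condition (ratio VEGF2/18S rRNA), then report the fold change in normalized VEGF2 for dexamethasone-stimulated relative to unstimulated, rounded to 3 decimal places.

VEGF2/18S rRNA (unstimulated) = 3648 / 273.1 = 13.358
VEGF2/18S rRNA (dexamethasone-stimulated) = 15675 / 219.6 = 71.38
Fold change = 71.38 / 13.358 = 5.3437

5.344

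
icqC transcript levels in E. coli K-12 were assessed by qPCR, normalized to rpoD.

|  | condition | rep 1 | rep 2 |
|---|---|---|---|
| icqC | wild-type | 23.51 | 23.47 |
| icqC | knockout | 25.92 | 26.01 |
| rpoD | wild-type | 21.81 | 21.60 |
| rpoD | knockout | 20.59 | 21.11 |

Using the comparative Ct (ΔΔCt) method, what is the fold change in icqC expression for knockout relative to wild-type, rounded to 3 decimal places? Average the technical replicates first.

0.099

Mean Ct: icqC wild-type 23.490; icqC knockout 25.965; rpoD wild-type 21.705; rpoD knockout 20.850
ΔCt(wild-type) = 23.490 − 21.705 = 1.785
ΔCt(knockout) = 25.965 − 20.850 = 5.115
ΔΔCt = 5.115 − 1.785 = 3.330
Fold change = 2^(−3.330) = 0.0994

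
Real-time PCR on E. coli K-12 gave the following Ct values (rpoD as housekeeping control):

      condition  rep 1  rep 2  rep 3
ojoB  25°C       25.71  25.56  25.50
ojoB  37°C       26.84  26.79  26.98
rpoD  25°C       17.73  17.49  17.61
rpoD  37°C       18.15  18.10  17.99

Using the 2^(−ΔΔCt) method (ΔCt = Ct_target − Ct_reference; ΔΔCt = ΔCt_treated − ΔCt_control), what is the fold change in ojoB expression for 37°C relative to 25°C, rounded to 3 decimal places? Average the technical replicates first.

Mean Ct: ojoB 25°C 25.590; ojoB 37°C 26.870; rpoD 25°C 17.610; rpoD 37°C 18.080
ΔCt(25°C) = 25.590 − 17.610 = 7.980
ΔCt(37°C) = 26.870 − 18.080 = 8.790
ΔΔCt = 8.790 − 7.980 = 0.810
Fold change = 2^(−0.810) = 0.5704

0.570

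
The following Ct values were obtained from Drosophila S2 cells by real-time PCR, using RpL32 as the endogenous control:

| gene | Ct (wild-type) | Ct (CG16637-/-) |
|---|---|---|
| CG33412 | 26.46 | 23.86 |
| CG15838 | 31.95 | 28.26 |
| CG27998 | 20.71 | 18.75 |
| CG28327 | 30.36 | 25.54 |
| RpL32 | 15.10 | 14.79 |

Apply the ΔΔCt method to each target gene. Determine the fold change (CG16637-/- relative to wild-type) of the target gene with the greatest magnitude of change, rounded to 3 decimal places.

22.785

CG33412: ΔΔCt = (23.86−14.79) − (26.46−15.10) = 9.07 − 11.36 = -2.29; fold change = 2^2.29 = 4.891
CG15838: ΔΔCt = (28.26−14.79) − (31.95−15.10) = 13.47 − 16.85 = -3.38; fold change = 2^3.38 = 10.411
CG27998: ΔΔCt = (18.75−14.79) − (20.71−15.10) = 3.96 − 5.61 = -1.65; fold change = 2^1.65 = 3.138
CG28327: ΔΔCt = (25.54−14.79) − (30.36−15.10) = 10.75 − 15.26 = -4.51; fold change = 2^4.51 = 22.785
CG28327 has the largest |ΔΔCt| = 4.51.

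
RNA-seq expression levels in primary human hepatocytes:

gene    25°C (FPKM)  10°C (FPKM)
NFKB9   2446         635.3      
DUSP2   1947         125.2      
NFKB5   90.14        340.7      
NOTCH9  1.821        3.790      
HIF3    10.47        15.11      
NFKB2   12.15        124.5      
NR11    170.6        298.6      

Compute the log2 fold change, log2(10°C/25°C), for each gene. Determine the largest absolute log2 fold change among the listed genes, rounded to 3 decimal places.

3.959

log2(635.3/2446) = -1.945  (NFKB9)
log2(125.2/1947) = -3.959  (DUSP2)
log2(340.7/90.14) = 1.918  (NFKB5)
log2(3.790/1.821) = 1.057  (NOTCH9)
log2(15.11/10.47) = 0.529  (HIF3)
log2(124.5/12.15) = 3.357  (NFKB2)
log2(298.6/170.6) = 0.808  (NR11)
The largest magnitude belongs to DUSP2.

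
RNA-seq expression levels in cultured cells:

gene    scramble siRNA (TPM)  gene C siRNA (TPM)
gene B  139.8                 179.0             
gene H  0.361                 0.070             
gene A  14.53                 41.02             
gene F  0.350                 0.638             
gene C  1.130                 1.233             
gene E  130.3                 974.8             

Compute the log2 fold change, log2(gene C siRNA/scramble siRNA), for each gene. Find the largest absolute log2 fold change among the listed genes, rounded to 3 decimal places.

2.903

log2(179.0/139.8) = 0.357  (gene B)
log2(0.070/0.361) = -2.367  (gene H)
log2(41.02/14.53) = 1.497  (gene A)
log2(0.638/0.350) = 0.866  (gene F)
log2(1.233/1.130) = 0.126  (gene C)
log2(974.8/130.3) = 2.903  (gene E)
The largest magnitude belongs to gene E.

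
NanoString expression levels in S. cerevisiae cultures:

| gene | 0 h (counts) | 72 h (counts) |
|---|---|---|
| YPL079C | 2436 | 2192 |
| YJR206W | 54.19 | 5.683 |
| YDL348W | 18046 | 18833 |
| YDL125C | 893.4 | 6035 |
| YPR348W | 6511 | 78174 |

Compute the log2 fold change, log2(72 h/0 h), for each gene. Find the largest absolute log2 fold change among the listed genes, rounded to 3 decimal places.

log2(2192/2436) = -0.152  (YPL079C)
log2(5.683/54.19) = -3.253  (YJR206W)
log2(18833/18046) = 0.062  (YDL348W)
log2(6035/893.4) = 2.756  (YDL125C)
log2(78174/6511) = 3.586  (YPR348W)
The largest magnitude belongs to YPR348W.

3.586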